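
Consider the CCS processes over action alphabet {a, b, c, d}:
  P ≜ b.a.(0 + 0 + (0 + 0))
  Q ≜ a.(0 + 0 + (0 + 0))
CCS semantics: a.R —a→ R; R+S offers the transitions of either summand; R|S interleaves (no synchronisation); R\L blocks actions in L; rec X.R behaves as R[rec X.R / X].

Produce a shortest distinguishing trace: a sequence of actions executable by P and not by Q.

P's transition system — 3 states:
  s0 = b.a.(0 + 0 + (0 + 0)) → —b→ s1
  s1 = a.(0 + 0 + (0 + 0)) → —a→ s2
  s2 = 0 + 0 + (0 + 0) → ·
Q's transition system — 2 states:
  t0 = a.(0 + 0 + (0 + 0)) → —a→ t1
  t1 = 0 + 0 + (0 + 0) → ·
Run σ = ⟨b⟩ on P: start {s0}
  step 1 (b): {s1}
  — P admits the full trace.
Run σ = ⟨b⟩ on Q: start {t0}
  step 1 (b): ∅  — Q cannot continue

b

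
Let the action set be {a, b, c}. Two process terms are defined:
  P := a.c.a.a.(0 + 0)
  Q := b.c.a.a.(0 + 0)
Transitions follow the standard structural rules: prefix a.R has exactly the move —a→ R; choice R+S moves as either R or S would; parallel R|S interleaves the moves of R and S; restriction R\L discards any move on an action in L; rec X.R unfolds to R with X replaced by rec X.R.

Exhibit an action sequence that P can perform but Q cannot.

Reachable graph of P (5 states):
  u0 = a.c.a.a.(0 + 0) ⊢ =a=> u1
  u1 = c.a.a.(0 + 0) ⊢ =c=> u2
  u2 = a.a.(0 + 0) ⊢ =a=> u3
  u3 = a.(0 + 0) ⊢ =a=> u4
  u4 = 0 + 0 ⊢ ∅
Reachable graph of Q (5 states):
  v0 = b.c.a.a.(0 + 0) ⊢ =b=> v1
  v1 = c.a.a.(0 + 0) ⊢ =c=> v2
  v2 = a.a.(0 + 0) ⊢ =a=> v3
  v3 = a.(0 + 0) ⊢ =a=> v4
  v4 = 0 + 0 ⊢ ∅
Trace ⟨a⟩ through P, begin at {u0}:
  step 1 (a): {u1}
  P completes σ.
Trace ⟨a⟩ through Q, begin at {v0}:
  step 1 (a): no successor for Q

a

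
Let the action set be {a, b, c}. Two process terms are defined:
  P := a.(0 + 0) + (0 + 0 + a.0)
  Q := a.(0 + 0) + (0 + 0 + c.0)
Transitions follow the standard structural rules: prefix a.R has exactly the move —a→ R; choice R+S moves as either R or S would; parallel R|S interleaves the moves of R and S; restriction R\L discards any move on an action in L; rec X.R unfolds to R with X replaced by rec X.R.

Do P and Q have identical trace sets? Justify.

P's transition system — 3 states:
  m0 = a.(0 + 0) + (0 + 0 + a.0) :: —a→ m1, —a→ m2
  m1 = 0 :: stopped
  m2 = 0 + 0 :: stopped
Q's transition system — 3 states:
  n0 = a.(0 + 0) + (0 + 0 + c.0) :: —a→ n1, —c→ n2
  n1 = 0 + 0 :: stopped
  n2 = 0 :: stopped
Trace ⟨c⟩ through Q, begin at {n0}:
  after c @ step 1: {n2}
  — Q admits the full trace.
Trace ⟨c⟩ through P, begin at {m0}:
  after c @ step 1: ∅ (P stuck)

NO — witness ⟨c⟩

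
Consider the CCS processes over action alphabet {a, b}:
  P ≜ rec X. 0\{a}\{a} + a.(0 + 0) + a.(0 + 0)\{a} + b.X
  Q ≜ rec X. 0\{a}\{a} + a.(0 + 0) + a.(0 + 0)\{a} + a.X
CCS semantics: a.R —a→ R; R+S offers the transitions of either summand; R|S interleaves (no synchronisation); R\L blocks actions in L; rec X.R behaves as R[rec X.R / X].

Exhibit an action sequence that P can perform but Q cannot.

b

LTS(P): 3 reachable states
  p0 = rec X. 0\{a}\{a} + a.(0 + 0) + a.(0 + 0)\{a} + b.X ⊢ --a--▸ p1, --a--▸ p2, --b--▸ p0
  p1 = (0 + 0)\{a} ⊢ (no moves)
  p2 = 0 + 0 ⊢ (no moves)
LTS(Q): 3 reachable states
  q0 = rec X. 0\{a}\{a} + a.(0 + 0) + a.(0 + 0)\{a} + a.X ⊢ --a--▸ q0, --a--▸ q1, --a--▸ q2
  q1 = (0 + 0)\{a} ⊢ (no moves)
  q2 = 0 + 0 ⊢ (no moves)
Trace ⟨b⟩ through P, begin at {p0}:
  after b @ step 1: {p0}
  P completes σ.
Trace ⟨b⟩ through Q, begin at {q0}:
  after b @ step 1: ∅ (Q stuck)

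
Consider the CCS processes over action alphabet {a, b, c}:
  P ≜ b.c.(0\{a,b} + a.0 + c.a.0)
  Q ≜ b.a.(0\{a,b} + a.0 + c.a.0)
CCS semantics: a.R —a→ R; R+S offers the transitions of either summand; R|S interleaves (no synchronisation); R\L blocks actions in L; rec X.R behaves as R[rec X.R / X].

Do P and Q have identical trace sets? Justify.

Reachable graph of P (5 states):
  p0 = b.c.(0\{a,b} + a.0 + c.a.0) ⊢ —b→ p1
  p1 = c.(0\{a,b} + a.0 + c.a.0) ⊢ —c→ p2
  p2 = 0\{a,b} + a.0 + c.a.0 ⊢ —a→ p3, —c→ p4
  p3 = 0 ⊢ stopped
  p4 = a.0 ⊢ —a→ p3
Reachable graph of Q (5 states):
  q0 = b.a.(0\{a,b} + a.0 + c.a.0) ⊢ —b→ q1
  q1 = a.(0\{a,b} + a.0 + c.a.0) ⊢ —a→ q2
  q2 = 0\{a,b} + a.0 + c.a.0 ⊢ —a→ q3, —c→ q4
  q3 = 0 ⊢ stopped
  q4 = a.0 ⊢ —a→ q3
Trace ⟨bc⟩ through P, begin at {p0}:
  [1] b ⇒ {p1}
  [2] c ⇒ {p2}
  — P admits the full trace.
Trace ⟨bc⟩ through Q, begin at {q0}:
  [1] b ⇒ {q1}
  [2] c ⇒ no successor for Q

traces(P) ≠ traces(Q) — witness ⟨bc⟩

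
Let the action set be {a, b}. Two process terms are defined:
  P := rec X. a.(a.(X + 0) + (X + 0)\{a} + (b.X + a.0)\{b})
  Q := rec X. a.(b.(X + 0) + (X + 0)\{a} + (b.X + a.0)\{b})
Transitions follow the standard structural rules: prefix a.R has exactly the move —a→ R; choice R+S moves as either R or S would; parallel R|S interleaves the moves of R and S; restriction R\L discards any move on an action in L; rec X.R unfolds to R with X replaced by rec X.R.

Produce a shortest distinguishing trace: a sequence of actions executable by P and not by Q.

aaa

P's transition system — 4 states:
  p0 = rec X. a.(a.(X + 0) + (X + 0)\{a} + (b.X + a.0)\{b}) ⊢ ··a··> p1
  p1 = a.((rec X. a.(a.(X + 0) + (X + 0)\{a} + (b.X + a.0)\{b})) + 0) + ((rec X. a.(a.(X + 0) + (X + 0)\{a} + (b.X + a.0)\{b})) + 0)\{a} + (b.(rec X. a.(a.(X + 0) + (X + 0)\{a} + (b.X + a.0)\{b})) + a.0)\{b} ⊢ ··a··> p2, ··a··> p3
  p2 = (rec X. a.(a.(X + 0) + (X + 0)\{a} + (b.X + a.0)\{b})) + 0 ⊢ ··a··> p1
  p3 = 0\{b} ⊢ deadlocked
Q's transition system — 4 states:
  q0 = rec X. a.(b.(X + 0) + (X + 0)\{a} + (b.X + a.0)\{b}) ⊢ ··a··> q1
  q1 = b.((rec X. a.(b.(X + 0) + (X + 0)\{a} + (b.X + a.0)\{b})) + 0) + ((rec X. a.(b.(X + 0) + (X + 0)\{a} + (b.X + a.0)\{b})) + 0)\{a} + (b.(rec X. a.(b.(X + 0) + (X + 0)\{a} + (b.X + a.0)\{b})) + a.0)\{b} ⊢ ··a··> q2, ··b··> q3
  q2 = 0\{b} ⊢ deadlocked
  q3 = (rec X. a.(b.(X + 0) + (X + 0)\{a} + (b.X + a.0)\{b})) + 0 ⊢ ··a··> q1
Trace ⟨aaa⟩ through P, begin at {p0}:
  after a @ step 1: {p1}
  after a @ step 2: {p2, p3}
  after a @ step 3: {p1}
  P completes σ.
Trace ⟨aaa⟩ through Q, begin at {q0}:
  after a @ step 1: {q1}
  after a @ step 2: {q2}
  after a @ step 3: ∅  — Q cannot continue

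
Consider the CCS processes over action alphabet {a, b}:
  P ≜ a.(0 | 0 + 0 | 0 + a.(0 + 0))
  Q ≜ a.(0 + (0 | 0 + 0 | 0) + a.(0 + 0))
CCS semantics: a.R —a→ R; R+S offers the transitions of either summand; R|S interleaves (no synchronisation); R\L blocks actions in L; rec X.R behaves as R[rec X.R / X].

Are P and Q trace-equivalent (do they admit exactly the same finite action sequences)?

trace-equivalent

P's transition system — 3 states:
  u0 = a.(0 | 0 + 0 | 0 + a.(0 + 0)) ⊢ --a--▸ u1
  u1 = 0 | 0 + 0 | 0 + a.(0 + 0) ⊢ --a--▸ u2
  u2 = 0 + 0 ⊢ ·
Q's transition system — 3 states:
  v0 = a.(0 + (0 | 0 + 0 | 0) + a.(0 + 0)) ⊢ --a--▸ v1
  v1 = 0 + (0 | 0 + 0 | 0) + a.(0 + 0) ⊢ --a--▸ v2
  v2 = 0 + 0 ⊢ ·
Coarsest stable partition (strong bisimilarity classes):
  B0 = {u0, v0}
  B1 = {u1, v1}
  B2 = {u2, v2}
u0 ∈ B0, v0 ∈ B0 → same block
Bisimilar ⇒ trace-equivalent.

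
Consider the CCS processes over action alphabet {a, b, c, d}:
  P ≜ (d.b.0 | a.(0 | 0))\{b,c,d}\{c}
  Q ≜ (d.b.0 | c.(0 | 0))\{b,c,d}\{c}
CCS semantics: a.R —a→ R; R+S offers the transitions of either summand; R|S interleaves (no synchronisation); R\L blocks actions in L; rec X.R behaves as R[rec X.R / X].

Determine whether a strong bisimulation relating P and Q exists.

P's transition system — 2 states:
  m0 = (d.b.0 | a.(0 | 0))\{b,c,d}\{c} ⊢ --a--▸ m1
  m1 = (d.b.0 | (0 | 0))\{b,c,d}\{c} ⊢ ∅
Q's transition system — 1 states:
  n0 = (d.b.0 | c.(0 | 0))\{b,c,d}\{c} ⊢ ∅
Bisimilarity quotient blocks:
  B0 = {m0}
  B1 = {m1, n0}
m0 ∈ B0, n0 ∈ B1 → different blocks

not bisimilar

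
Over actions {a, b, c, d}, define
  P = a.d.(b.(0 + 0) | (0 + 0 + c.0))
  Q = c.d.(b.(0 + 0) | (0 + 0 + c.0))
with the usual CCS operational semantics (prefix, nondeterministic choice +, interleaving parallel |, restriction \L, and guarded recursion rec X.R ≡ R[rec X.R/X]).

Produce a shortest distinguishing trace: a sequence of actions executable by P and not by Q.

a

P's transition system — 6 states:
  m0 = a.d.(b.(0 + 0) | (0 + 0 + c.0)) has moves ··a··> m1
  m1 = d.(b.(0 + 0) | (0 + 0 + c.0)) has moves ··d··> m2
  m2 = b.(0 + 0) | (0 + 0 + c.0) has moves ··b··> m3, ··c··> m4
  m3 = (0 + 0) | (0 + 0 + c.0) has moves ··c··> m5
  m4 = b.(0 + 0) | 0 has moves ··b··> m5
  m5 = (0 + 0) | 0 has moves (no moves)
Q's transition system — 6 states:
  n0 = c.d.(b.(0 + 0) | (0 + 0 + c.0)) has moves ··c··> n1
  n1 = d.(b.(0 + 0) | (0 + 0 + c.0)) has moves ··d··> n2
  n2 = b.(0 + 0) | (0 + 0 + c.0) has moves ··b··> n3, ··c··> n4
  n3 = (0 + 0) | (0 + 0 + c.0) has moves ··c··> n5
  n4 = b.(0 + 0) | 0 has moves ··b··> n5
  n5 = (0 + 0) | 0 has moves (no moves)
Run σ = ⟨a⟩ on P: start {m0}
  after a @ step 1: {m1}
  — P admits the full trace.
Run σ = ⟨a⟩ on Q: start {n0}
  after a @ step 1: ∅  — Q cannot continue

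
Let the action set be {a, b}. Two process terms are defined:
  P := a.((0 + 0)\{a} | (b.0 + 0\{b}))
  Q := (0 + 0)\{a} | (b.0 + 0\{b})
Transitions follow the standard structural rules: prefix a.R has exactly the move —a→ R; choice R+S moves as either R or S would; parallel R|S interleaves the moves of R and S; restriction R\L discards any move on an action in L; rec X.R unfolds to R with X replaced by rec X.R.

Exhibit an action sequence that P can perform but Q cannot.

Reachable graph of P (3 states):
  m0 = a.((0 + 0)\{a} | (b.0 + 0\{b})) ⊢ ··a··> m1
  m1 = (0 + 0)\{a} | (b.0 + 0\{b}) ⊢ ··b··> m2
  m2 = (0 + 0)\{a} | 0 ⊢ (no moves)
Reachable graph of Q (2 states):
  n0 = (0 + 0)\{a} | (b.0 + 0\{b}) ⊢ ··b··> n1
  n1 = (0 + 0)\{a} | 0 ⊢ (no moves)
Executing a from P (initial set {m0}):
  step 1 (a): {m1}
  ✓ P
Executing a from Q (initial set {n0}):
  step 1 (a): ∅  — Q cannot continue

a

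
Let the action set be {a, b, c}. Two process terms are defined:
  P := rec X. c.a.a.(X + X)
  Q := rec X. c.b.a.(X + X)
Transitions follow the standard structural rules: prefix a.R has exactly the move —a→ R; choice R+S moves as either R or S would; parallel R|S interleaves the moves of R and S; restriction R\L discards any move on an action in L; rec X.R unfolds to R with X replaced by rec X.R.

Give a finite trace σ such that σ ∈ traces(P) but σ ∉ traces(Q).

ca

LTS(P): 4 reachable states
  m0 = rec X. c.a.a.(X + X) | --c--▸ m1
  m1 = a.a.((rec X. c.a.a.(X + X)) + (rec X. c.a.a.(X + X))) | --a--▸ m2
  m2 = a.((rec X. c.a.a.(X + X)) + (rec X. c.a.a.(X + X))) | --a--▸ m3
  m3 = (rec X. c.a.a.(X + X)) + (rec X. c.a.a.(X + X)) | --c--▸ m1
LTS(Q): 4 reachable states
  n0 = rec X. c.b.a.(X + X) | --c--▸ n1
  n1 = b.a.((rec X. c.b.a.(X + X)) + (rec X. c.b.a.(X + X))) | --b--▸ n2
  n2 = a.((rec X. c.b.a.(X + X)) + (rec X. c.b.a.(X + X))) | --a--▸ n3
  n3 = (rec X. c.b.a.(X + X)) + (rec X. c.b.a.(X + X)) | --c--▸ n1
Trace ⟨ca⟩ through P, begin at {m0}:
  [1] c ⇒ {m1}
  [2] a ⇒ {m2}
  — P admits the full trace.
Trace ⟨ca⟩ through Q, begin at {n0}:
  [1] c ⇒ {n1}
  [2] a ⇒ ∅  — Q cannot continue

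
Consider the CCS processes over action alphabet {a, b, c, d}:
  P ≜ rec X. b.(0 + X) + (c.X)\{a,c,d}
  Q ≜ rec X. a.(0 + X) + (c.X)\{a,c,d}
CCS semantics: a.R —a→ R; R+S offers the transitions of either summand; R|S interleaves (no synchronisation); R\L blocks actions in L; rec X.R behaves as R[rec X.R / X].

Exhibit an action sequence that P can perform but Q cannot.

P's transition system — 2 states:
  m0 = rec X. b.(0 + X) + (c.X)\{a,c,d} ⊢ --b--▸ m1
  m1 = 0 + (rec X. b.(0 + X) + (c.X)\{a,c,d}) ⊢ --b--▸ m1
Q's transition system — 2 states:
  n0 = rec X. a.(0 + X) + (c.X)\{a,c,d} ⊢ --a--▸ n1
  n1 = 0 + (rec X. a.(0 + X) + (c.X)\{a,c,d}) ⊢ --a--▸ n1
Trace ⟨b⟩ through P, begin at {m0}:
  step 1 (b): {m1}
  ✓ P
Trace ⟨b⟩ through Q, begin at {n0}:
  step 1 (b): no successor for Q

b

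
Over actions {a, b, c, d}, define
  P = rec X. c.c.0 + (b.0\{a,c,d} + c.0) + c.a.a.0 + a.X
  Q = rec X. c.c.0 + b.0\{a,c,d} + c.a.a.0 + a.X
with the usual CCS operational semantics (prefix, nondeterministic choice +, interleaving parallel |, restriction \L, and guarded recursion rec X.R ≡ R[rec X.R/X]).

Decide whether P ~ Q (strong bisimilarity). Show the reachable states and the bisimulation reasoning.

P's transition system — 6 states:
  u0 = rec X. c.c.0 + (b.0\{a,c,d} + c.0) + c.a.a.0 + a.X → —a→ u0, —b→ u1, —c→ u2, —c→ u3, —c→ u4
  u1 = 0\{a,c,d} → deadlocked
  u2 = 0 → deadlocked
  u3 = a.a.0 → —a→ u5
  u4 = c.0 → —c→ u2
  u5 = a.0 → —a→ u2
Q's transition system — 6 states:
  v0 = rec X. c.c.0 + b.0\{a,c,d} + c.a.a.0 + a.X → —a→ v0, —b→ v1, —c→ v2, —c→ v3
  v1 = 0\{a,c,d} → deadlocked
  v2 = a.a.0 → —a→ v4
  v3 = c.0 → —c→ v5
  v4 = a.0 → —a→ v5
  v5 = 0 → deadlocked
Coarsest stable partition (strong bisimilarity classes):
  B0 = {u0}
  B1 = {u1, u2, v1, v5}
  B2 = {u3, v2}
  B3 = {u5, v4}
  B4 = {u4, v3}
  B5 = {v0}
u0 ∈ B0, v0 ∈ B5 → different blocks

not bisimilar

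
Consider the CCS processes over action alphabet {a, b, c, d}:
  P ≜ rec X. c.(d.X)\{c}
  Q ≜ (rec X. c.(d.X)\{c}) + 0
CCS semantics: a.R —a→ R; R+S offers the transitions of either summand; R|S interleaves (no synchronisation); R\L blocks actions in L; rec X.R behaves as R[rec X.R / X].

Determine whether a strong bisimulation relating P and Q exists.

LTS(P): 3 reachable states
  p0 = rec X. c.(d.X)\{c} has moves --c--▸ p1
  p1 = (d.(rec X. c.(d.X)\{c}))\{c} has moves --d--▸ p2
  p2 = (rec X. c.(d.X)\{c})\{c} has moves ∅
LTS(Q): 3 reachable states
  q0 = (rec X. c.(d.X)\{c}) + 0 has moves --c--▸ q1
  q1 = (d.(rec X. c.(d.X)\{c}))\{c} has moves --d--▸ q2
  q2 = (rec X. c.(d.X)\{c})\{c} has moves ∅
Partition-refinement fixed point:
  B0 = {p0, q0}
  B1 = {p1, q1}
  B2 = {p2, q2}
p0 ∈ B0, q0 ∈ B0 → same block

P ~ Q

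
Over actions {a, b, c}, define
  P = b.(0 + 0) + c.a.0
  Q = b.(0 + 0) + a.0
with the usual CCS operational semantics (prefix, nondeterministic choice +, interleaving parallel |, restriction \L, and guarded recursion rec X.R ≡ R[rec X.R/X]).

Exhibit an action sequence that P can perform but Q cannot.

c

Reachable graph of P (4 states):
  u0 = b.(0 + 0) + c.a.0 :: --b--▸ u1, --c--▸ u2
  u1 = 0 + 0 :: deadlocked
  u2 = a.0 :: --a--▸ u3
  u3 = 0 :: deadlocked
Reachable graph of Q (3 states):
  v0 = b.(0 + 0) + a.0 :: --a--▸ v1, --b--▸ v2
  v1 = 0 :: deadlocked
  v2 = 0 + 0 :: deadlocked
Executing c from P (initial set {u0}):
  step 1 (c): {u2}
  P completes σ.
Executing c from Q (initial set {v0}):
  step 1 (c): no successor for Q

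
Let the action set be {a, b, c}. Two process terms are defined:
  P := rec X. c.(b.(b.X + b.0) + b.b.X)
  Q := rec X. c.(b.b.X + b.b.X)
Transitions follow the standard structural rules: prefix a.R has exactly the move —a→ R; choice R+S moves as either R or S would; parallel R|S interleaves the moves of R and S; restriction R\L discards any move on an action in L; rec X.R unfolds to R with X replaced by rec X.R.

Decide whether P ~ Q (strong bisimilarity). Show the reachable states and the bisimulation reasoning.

Reachable graph of P (5 states):
  m0 = rec X. c.(b.(b.X + b.0) + b.b.X) → ··c··> m1
  m1 = b.(b.(rec X. c.(b.(b.X + b.0) + b.b.X)) + b.0) + b.b.(rec X. c.(b.(b.X + b.0) + b.b.X)) → ··b··> m2, ··b··> m3
  m2 = b.(rec X. c.(b.(b.X + b.0) + b.b.X)) → ··b··> m0
  m3 = b.(rec X. c.(b.(b.X + b.0) + b.b.X)) + b.0 → ··b··> m0, ··b··> m4
  m4 = 0 → deadlocked
Reachable graph of Q (3 states):
  n0 = rec X. c.(b.b.X + b.b.X) → ··c··> n1
  n1 = b.b.(rec X. c.(b.b.X + b.b.X)) + b.b.(rec X. c.(b.b.X + b.b.X)) → ··b··> n2
  n2 = b.(rec X. c.(b.b.X + b.b.X)) → ··b··> n0
Coarsest stable partition (strong bisimilarity classes):
  B0 = {m0}
  B1 = {m1}
  B2 = {m3}
  B3 = {m4}
  B4 = {m2}
  B5 = {n0}
  B6 = {n1}
  B7 = {n2}
m0 ∈ B0, n0 ∈ B5 → different blocks

NO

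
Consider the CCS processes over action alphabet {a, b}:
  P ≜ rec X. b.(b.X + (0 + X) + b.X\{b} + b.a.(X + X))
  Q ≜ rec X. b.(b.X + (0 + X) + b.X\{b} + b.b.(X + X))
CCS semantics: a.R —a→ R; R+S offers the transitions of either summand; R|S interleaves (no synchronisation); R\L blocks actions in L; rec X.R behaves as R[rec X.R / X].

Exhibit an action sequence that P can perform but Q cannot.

bba

P's transition system — 5 states:
  u0 = rec X. b.(b.X + (0 + X) + b.X\{b} + b.a.(X + X)) has moves —b→ u1
  u1 = b.(rec X. b.(b.X + (0 + X) + b.X\{b} + b.a.(X + X))) + (0 + (rec X. b.(b.X + (0 + X) + b.X\{b} + b.a.(X + X)))) + b.(rec X. b.(b.X + (0 + X) + b.X\{b} + b.a.(X + X)))\{b} + b.a.((rec X. b.(b.X + (0 + X) + b.X\{b} + b.a.(X + X))) + (rec X. b.(b.X + (0 + X) + b.X\{b} + b.a.(X + X)))) has moves —b→ u0, —b→ u1, —b→ u2, —b→ u3
  u2 = (rec X. b.(b.X + (0 + X) + b.X\{b} + b.a.(X + X)))\{b} has moves ∅
  u3 = a.((rec X. b.(b.X + (0 + X) + b.X\{b} + b.a.(X + X))) + (rec X. b.(b.X + (0 + X) + b.X\{b} + b.a.(X + X)))) has moves —a→ u4
  u4 = (rec X. b.(b.X + (0 + X) + b.X\{b} + b.a.(X + X))) + (rec X. b.(b.X + (0 + X) + b.X\{b} + b.a.(X + X))) has moves —b→ u1
Q's transition system — 5 states:
  v0 = rec X. b.(b.X + (0 + X) + b.X\{b} + b.b.(X + X)) has moves —b→ v1
  v1 = b.(rec X. b.(b.X + (0 + X) + b.X\{b} + b.b.(X + X))) + (0 + (rec X. b.(b.X + (0 + X) + b.X\{b} + b.b.(X + X)))) + b.(rec X. b.(b.X + (0 + X) + b.X\{b} + b.b.(X + X)))\{b} + b.b.((rec X. b.(b.X + (0 + X) + b.X\{b} + b.b.(X + X))) + (rec X. b.(b.X + (0 + X) + b.X\{b} + b.b.(X + X)))) has moves —b→ v0, —b→ v1, —b→ v2, —b→ v3
  v2 = (rec X. b.(b.X + (0 + X) + b.X\{b} + b.b.(X + X)))\{b} has moves ∅
  v3 = b.((rec X. b.(b.X + (0 + X) + b.X\{b} + b.b.(X + X))) + (rec X. b.(b.X + (0 + X) + b.X\{b} + b.b.(X + X)))) has moves —b→ v4
  v4 = (rec X. b.(b.X + (0 + X) + b.X\{b} + b.b.(X + X))) + (rec X. b.(b.X + (0 + X) + b.X\{b} + b.b.(X + X))) has moves —b→ v1
Executing bba from P (initial set {u0}):
  [1] b ⇒ {u1}
  [2] b ⇒ {u0, u1, u2, u3}
  [3] a ⇒ {u4}
  P completes σ.
Executing bba from Q (initial set {v0}):
  [1] b ⇒ {v1}
  [2] b ⇒ {v0, v1, v2, v3}
  [3] a ⇒ ∅ (Q stuck)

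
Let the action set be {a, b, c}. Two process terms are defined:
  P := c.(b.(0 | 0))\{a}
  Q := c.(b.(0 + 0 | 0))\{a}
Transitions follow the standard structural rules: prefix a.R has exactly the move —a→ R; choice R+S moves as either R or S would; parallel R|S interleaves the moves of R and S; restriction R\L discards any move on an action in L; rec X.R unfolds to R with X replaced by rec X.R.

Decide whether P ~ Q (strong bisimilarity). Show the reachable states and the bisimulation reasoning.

bisimilar

P's transition system — 3 states:
  s0 = c.(b.(0 | 0))\{a} :: =c=> s1
  s1 = (b.(0 | 0))\{a} :: =b=> s2
  s2 = (0 | 0)\{a} :: ∅
Q's transition system — 3 states:
  t0 = c.(b.(0 + 0 | 0))\{a} :: =c=> t1
  t1 = (b.(0 + 0 | 0))\{a} :: =b=> t2
  t2 = (0 + 0 | 0)\{a} :: ∅
Partition-refinement fixed point:
  B0 = {s0, t0}
  B1 = {s1, t1}
  B2 = {s2, t2}
s0 ∈ B0, t0 ∈ B0 → same block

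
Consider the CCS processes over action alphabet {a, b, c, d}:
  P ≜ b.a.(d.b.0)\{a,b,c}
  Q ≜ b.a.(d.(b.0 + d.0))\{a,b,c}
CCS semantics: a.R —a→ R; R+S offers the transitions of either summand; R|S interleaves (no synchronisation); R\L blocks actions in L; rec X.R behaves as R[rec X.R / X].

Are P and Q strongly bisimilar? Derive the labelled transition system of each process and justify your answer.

LTS(P): 4 reachable states
  p0 = b.a.(d.b.0)\{a,b,c} → -b-> p1
  p1 = a.(d.b.0)\{a,b,c} → -a-> p2
  p2 = (d.b.0)\{a,b,c} → -d-> p3
  p3 = (b.0)\{a,b,c} → (no moves)
LTS(Q): 5 reachable states
  q0 = b.a.(d.(b.0 + d.0))\{a,b,c} → -b-> q1
  q1 = a.(d.(b.0 + d.0))\{a,b,c} → -a-> q2
  q2 = (d.(b.0 + d.0))\{a,b,c} → -d-> q3
  q3 = (b.0 + d.0)\{a,b,c} → -d-> q4
  q4 = 0\{a,b,c} → (no moves)
Coarsest stable partition (strong bisimilarity classes):
  B0 = {p0}
  B1 = {p1}
  B2 = {p2, q3}
  B3 = {p3, q4}
  B4 = {q0}
  B5 = {q1}
  B6 = {q2}
p0 ∈ B0, q0 ∈ B4 → different blocks

NO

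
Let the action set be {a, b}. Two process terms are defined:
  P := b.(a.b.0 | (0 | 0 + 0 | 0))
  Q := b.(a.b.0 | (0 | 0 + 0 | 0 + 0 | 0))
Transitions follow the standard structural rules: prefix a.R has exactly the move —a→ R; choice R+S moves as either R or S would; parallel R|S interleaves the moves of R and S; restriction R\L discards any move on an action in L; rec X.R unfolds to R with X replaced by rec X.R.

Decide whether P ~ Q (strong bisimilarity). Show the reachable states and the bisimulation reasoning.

P's transition system — 4 states:
  m0 = b.(a.b.0 | (0 | 0 + 0 | 0)) :: -b-> m1
  m1 = a.b.0 | (0 | 0 + 0 | 0) :: -a-> m2
  m2 = b.0 | (0 | 0 + 0 | 0) :: -b-> m3
  m3 = 0 | (0 | 0 + 0 | 0) :: ∅
Q's transition system — 4 states:
  n0 = b.(a.b.0 | (0 | 0 + 0 | 0 + 0 | 0)) :: -b-> n1
  n1 = a.b.0 | (0 | 0 + 0 | 0 + 0 | 0) :: -a-> n2
  n2 = b.0 | (0 | 0 + 0 | 0 + 0 | 0) :: -b-> n3
  n3 = 0 | (0 | 0 + 0 | 0 + 0 | 0) :: ∅
Bisimilarity quotient blocks:
  B0 = {m0, n0}
  B1 = {m1, n1}
  B2 = {m2, n2}
  B3 = {m3, n3}
m0 ∈ B0, n0 ∈ B0 → same block

P ~ Q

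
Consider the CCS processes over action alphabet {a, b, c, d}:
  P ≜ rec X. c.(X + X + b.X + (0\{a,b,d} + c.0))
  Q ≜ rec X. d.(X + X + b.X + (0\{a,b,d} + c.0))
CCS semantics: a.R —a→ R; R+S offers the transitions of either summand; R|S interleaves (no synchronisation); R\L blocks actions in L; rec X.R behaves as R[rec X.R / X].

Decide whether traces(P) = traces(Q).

LTS(P): 3 reachable states
  p0 = rec X. c.(X + X + b.X + (0\{a,b,d} + c.0)) | ··c··> p1
  p1 = (rec X. c.(X + X + b.X + (0\{a,b,d} + c.0))) + (rec X. c.(X + X + b.X + (0\{a,b,d} + c.0))) + b.(rec X. c.(X + X + b.X + (0\{a,b,d} + c.0))) + (0\{a,b,d} + c.0) | ··b··> p0, ··c··> p1, ··c··> p2
  p2 = 0 | ·
LTS(Q): 3 reachable states
  q0 = rec X. d.(X + X + b.X + (0\{a,b,d} + c.0)) | ··d··> q1
  q1 = (rec X. d.(X + X + b.X + (0\{a,b,d} + c.0))) + (rec X. d.(X + X + b.X + (0\{a,b,d} + c.0))) + b.(rec X. d.(X + X + b.X + (0\{a,b,d} + c.0))) + (0\{a,b,d} + c.0) | ··b··> q0, ··c··> q2, ··d··> q1
  q2 = 0 | ·
Run σ = ⟨c⟩ on P: start {p0}
  step 1 (c): {p1}
  P completes σ.
Run σ = ⟨c⟩ on Q: start {q0}
  step 1 (c): ∅  — Q cannot continue

trace-distinct — witness ⟨c⟩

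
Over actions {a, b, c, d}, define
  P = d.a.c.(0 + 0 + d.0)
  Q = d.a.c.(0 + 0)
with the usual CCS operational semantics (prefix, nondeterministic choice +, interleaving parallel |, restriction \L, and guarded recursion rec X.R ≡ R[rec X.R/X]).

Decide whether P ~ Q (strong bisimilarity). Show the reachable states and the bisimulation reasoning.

NO

Reachable graph of P (5 states):
  s0 = d.a.c.(0 + 0 + d.0) has moves -d-> s1
  s1 = a.c.(0 + 0 + d.0) has moves -a-> s2
  s2 = c.(0 + 0 + d.0) has moves -c-> s3
  s3 = 0 + 0 + d.0 has moves -d-> s4
  s4 = 0 has moves ∅
Reachable graph of Q (4 states):
  t0 = d.a.c.(0 + 0) has moves -d-> t1
  t1 = a.c.(0 + 0) has moves -a-> t2
  t2 = c.(0 + 0) has moves -c-> t3
  t3 = 0 + 0 has moves ∅
Coarsest stable partition (strong bisimilarity classes):
  B0 = {s0}
  B1 = {s1}
  B2 = {s2}
  B3 = {s3}
  B4 = {s4, t3}
  B5 = {t0}
  B6 = {t1}
  B7 = {t2}
s0 ∈ B0, t0 ∈ B5 → different blocks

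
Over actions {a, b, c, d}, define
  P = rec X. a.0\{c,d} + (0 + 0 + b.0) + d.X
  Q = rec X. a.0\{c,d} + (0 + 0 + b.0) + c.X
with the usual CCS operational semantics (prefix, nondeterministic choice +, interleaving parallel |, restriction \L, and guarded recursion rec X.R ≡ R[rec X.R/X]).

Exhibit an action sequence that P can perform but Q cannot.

d

Reachable graph of P (3 states):
  m0 = rec X. a.0\{c,d} + (0 + 0 + b.0) + d.X ⊢ ··a··> m1, ··b··> m2, ··d··> m0
  m1 = 0\{c,d} ⊢ (no moves)
  m2 = 0 ⊢ (no moves)
Reachable graph of Q (3 states):
  n0 = rec X. a.0\{c,d} + (0 + 0 + b.0) + c.X ⊢ ··a··> n1, ··b··> n2, ··c··> n0
  n1 = 0\{c,d} ⊢ (no moves)
  n2 = 0 ⊢ (no moves)
Run σ = ⟨d⟩ on P: start {m0}
  [1] d ⇒ {m0}
  ✓ P
Run σ = ⟨d⟩ on Q: start {n0}
  [1] d ⇒ no successor for Q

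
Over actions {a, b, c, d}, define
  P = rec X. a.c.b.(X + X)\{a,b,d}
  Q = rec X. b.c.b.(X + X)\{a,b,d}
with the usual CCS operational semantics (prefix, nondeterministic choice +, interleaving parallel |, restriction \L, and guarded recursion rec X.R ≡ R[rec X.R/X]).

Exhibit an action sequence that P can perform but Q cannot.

LTS(P): 4 reachable states
  p0 = rec X. a.c.b.(X + X)\{a,b,d} :: —a→ p1
  p1 = c.b.((rec X. a.c.b.(X + X)\{a,b,d}) + (rec X. a.c.b.(X + X)\{a,b,d}))\{a,b,d} :: —c→ p2
  p2 = b.((rec X. a.c.b.(X + X)\{a,b,d}) + (rec X. a.c.b.(X + X)\{a,b,d}))\{a,b,d} :: —b→ p3
  p3 = ((rec X. a.c.b.(X + X)\{a,b,d}) + (rec X. a.c.b.(X + X)\{a,b,d}))\{a,b,d} :: deadlocked
LTS(Q): 4 reachable states
  q0 = rec X. b.c.b.(X + X)\{a,b,d} :: —b→ q1
  q1 = c.b.((rec X. b.c.b.(X + X)\{a,b,d}) + (rec X. b.c.b.(X + X)\{a,b,d}))\{a,b,d} :: —c→ q2
  q2 = b.((rec X. b.c.b.(X + X)\{a,b,d}) + (rec X. b.c.b.(X + X)\{a,b,d}))\{a,b,d} :: —b→ q3
  q3 = ((rec X. b.c.b.(X + X)\{a,b,d}) + (rec X. b.c.b.(X + X)\{a,b,d}))\{a,b,d} :: deadlocked
Executing a from P (initial set {p0}):
  [1] a ⇒ {p1}
  ✓ P
Executing a from Q (initial set {q0}):
  [1] a ⇒ ∅  — Q cannot continue

a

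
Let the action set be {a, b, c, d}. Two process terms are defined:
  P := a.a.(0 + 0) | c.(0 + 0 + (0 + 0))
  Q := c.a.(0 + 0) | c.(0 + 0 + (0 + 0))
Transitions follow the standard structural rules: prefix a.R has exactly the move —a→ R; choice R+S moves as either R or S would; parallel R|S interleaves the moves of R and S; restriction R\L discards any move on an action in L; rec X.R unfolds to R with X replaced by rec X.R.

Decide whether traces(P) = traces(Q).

LTS(P): 6 reachable states
  m0 = a.a.(0 + 0) | c.(0 + 0 + (0 + 0)) ⊢ ··a··> m1, ··c··> m2
  m1 = a.(0 + 0) | c.(0 + 0 + (0 + 0)) ⊢ ··a··> m3, ··c··> m4
  m2 = a.a.(0 + 0) | (0 + 0 + (0 + 0)) ⊢ ··a··> m4
  m3 = (0 + 0) | c.(0 + 0 + (0 + 0)) ⊢ ··c··> m5
  m4 = a.(0 + 0) | (0 + 0 + (0 + 0)) ⊢ ··a··> m5
  m5 = (0 + 0) | (0 + 0 + (0 + 0)) ⊢ ∅
LTS(Q): 6 reachable states
  n0 = c.a.(0 + 0) | c.(0 + 0 + (0 + 0)) ⊢ ··c··> n1, ··c··> n2
  n1 = a.(0 + 0) | c.(0 + 0 + (0 + 0)) ⊢ ··a··> n3, ··c··> n4
  n2 = c.a.(0 + 0) | (0 + 0 + (0 + 0)) ⊢ ··c··> n4
  n3 = (0 + 0) | c.(0 + 0 + (0 + 0)) ⊢ ··c··> n5
  n4 = a.(0 + 0) | (0 + 0 + (0 + 0)) ⊢ ··a··> n5
  n5 = (0 + 0) | (0 + 0 + (0 + 0)) ⊢ ∅
Executing a from P (initial set {m0}):
  after a @ step 1: {m1}
  P completes σ.
Executing a from Q (initial set {n0}):
  after a @ step 1: ∅ (Q stuck)

NO — witness ⟨a⟩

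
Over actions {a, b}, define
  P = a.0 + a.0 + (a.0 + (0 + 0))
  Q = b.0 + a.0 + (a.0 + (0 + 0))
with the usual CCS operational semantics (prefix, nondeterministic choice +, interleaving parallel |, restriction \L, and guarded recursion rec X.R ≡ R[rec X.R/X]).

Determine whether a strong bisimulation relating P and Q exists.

LTS(P): 2 reachable states
  p0 = a.0 + a.0 + (a.0 + (0 + 0)) ⊢ —a→ p1
  p1 = 0 ⊢ (no moves)
LTS(Q): 2 reachable states
  q0 = b.0 + a.0 + (a.0 + (0 + 0)) ⊢ —a→ q1, —b→ q1
  q1 = 0 ⊢ (no moves)
Partition-refinement fixed point:
  B0 = {p0}
  B1 = {p1, q1}
  B2 = {q0}
p0 ∈ B0, q0 ∈ B2 → different blocks

not bisimilar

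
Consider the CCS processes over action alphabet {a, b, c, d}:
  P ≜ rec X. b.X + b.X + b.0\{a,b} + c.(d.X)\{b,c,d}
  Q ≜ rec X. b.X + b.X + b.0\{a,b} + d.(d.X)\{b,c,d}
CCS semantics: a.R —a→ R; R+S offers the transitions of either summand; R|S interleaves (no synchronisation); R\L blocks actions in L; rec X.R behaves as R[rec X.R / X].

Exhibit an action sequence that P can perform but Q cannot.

c

P's transition system — 3 states:
  p0 = rec X. b.X + b.X + b.0\{a,b} + c.(d.X)\{b,c,d} → -b-> p0, -b-> p1, -c-> p2
  p1 = 0\{a,b} → ·
  p2 = (d.(rec X. b.X + b.X + b.0\{a,b} + c.(d.X)\{b,c,d}))\{b,c,d} → ·
Q's transition system — 3 states:
  q0 = rec X. b.X + b.X + b.0\{a,b} + d.(d.X)\{b,c,d} → -b-> q0, -b-> q1, -d-> q2
  q1 = 0\{a,b} → ·
  q2 = (d.(rec X. b.X + b.X + b.0\{a,b} + d.(d.X)\{b,c,d}))\{b,c,d} → ·
Run σ = ⟨c⟩ on P: start {p0}
  after c @ step 1: {p2}
  — P admits the full trace.
Run σ = ⟨c⟩ on Q: start {q0}
  after c @ step 1: ∅ (Q stuck)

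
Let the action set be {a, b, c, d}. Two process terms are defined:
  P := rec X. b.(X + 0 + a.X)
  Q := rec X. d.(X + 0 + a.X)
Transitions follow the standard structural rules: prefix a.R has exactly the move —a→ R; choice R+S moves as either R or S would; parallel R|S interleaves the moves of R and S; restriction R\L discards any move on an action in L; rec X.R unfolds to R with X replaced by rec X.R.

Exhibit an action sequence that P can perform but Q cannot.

b

Reachable graph of P (2 states):
  m0 = rec X. b.(X + 0 + a.X) has moves =b=> m1
  m1 = (rec X. b.(X + 0 + a.X)) + 0 + a.(rec X. b.(X + 0 + a.X)) has moves =a=> m0, =b=> m1
Reachable graph of Q (2 states):
  n0 = rec X. d.(X + 0 + a.X) has moves =d=> n1
  n1 = (rec X. d.(X + 0 + a.X)) + 0 + a.(rec X. d.(X + 0 + a.X)) has moves =a=> n0, =d=> n1
Trace ⟨b⟩ through P, begin at {m0}:
  step 1 (b): {m1}
  ✓ P
Trace ⟨b⟩ through Q, begin at {n0}:
  step 1 (b): ∅  — Q cannot continue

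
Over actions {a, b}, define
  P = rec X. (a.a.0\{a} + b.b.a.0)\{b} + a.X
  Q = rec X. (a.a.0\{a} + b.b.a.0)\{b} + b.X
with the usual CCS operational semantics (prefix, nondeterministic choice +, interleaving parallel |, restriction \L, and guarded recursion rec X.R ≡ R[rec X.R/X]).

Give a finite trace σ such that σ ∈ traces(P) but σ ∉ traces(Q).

aaa

P's transition system — 3 states:
  p0 = rec X. (a.a.0\{a} + b.b.a.0)\{b} + a.X :: --a--▸ p0, --a--▸ p1
  p1 = (a.0\{a})\{b} :: --a--▸ p2
  p2 = 0\{a}\{b} :: ∅
Q's transition system — 3 states:
  q0 = rec X. (a.a.0\{a} + b.b.a.0)\{b} + b.X :: --a--▸ q1, --b--▸ q0
  q1 = (a.0\{a})\{b} :: --a--▸ q2
  q2 = 0\{a}\{b} :: ∅
Executing aaa from P (initial set {p0}):
  step 1 (a): {p0, p1}
  step 2 (a): {p0, p1, p2}
  step 3 (a): {p0, p1, p2}
  P completes σ.
Executing aaa from Q (initial set {q0}):
  step 1 (a): {q1}
  step 2 (a): {q2}
  step 3 (a): no successor for Q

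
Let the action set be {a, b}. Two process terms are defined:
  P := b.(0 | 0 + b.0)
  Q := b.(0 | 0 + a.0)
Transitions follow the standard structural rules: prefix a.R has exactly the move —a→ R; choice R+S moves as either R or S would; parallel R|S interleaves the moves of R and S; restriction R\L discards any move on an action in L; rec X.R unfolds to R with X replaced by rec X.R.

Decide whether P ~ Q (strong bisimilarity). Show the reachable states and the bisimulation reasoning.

not bisimilar

P's transition system — 3 states:
  u0 = b.(0 | 0 + b.0) :: --b--▸ u1
  u1 = 0 | 0 + b.0 :: --b--▸ u2
  u2 = 0 :: ·
Q's transition system — 3 states:
  v0 = b.(0 | 0 + a.0) :: --b--▸ v1
  v1 = 0 | 0 + a.0 :: --a--▸ v2
  v2 = 0 :: ·
Bisimilarity quotient blocks:
  B0 = {u0}
  B1 = {u1}
  B2 = {u2, v2}
  B3 = {v0}
  B4 = {v1}
u0 ∈ B0, v0 ∈ B3 → different blocks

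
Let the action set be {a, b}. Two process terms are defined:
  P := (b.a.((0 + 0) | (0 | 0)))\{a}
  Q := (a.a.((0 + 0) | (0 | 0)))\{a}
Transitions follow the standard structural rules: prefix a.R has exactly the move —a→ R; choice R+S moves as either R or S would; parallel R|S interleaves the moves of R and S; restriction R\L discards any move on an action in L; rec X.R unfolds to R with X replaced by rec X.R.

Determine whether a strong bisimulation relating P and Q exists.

LTS(P): 2 reachable states
  p0 = (b.a.((0 + 0) | (0 | 0)))\{a} has moves --b--▸ p1
  p1 = (a.((0 + 0) | (0 | 0)))\{a} has moves ·
LTS(Q): 1 reachable states
  q0 = (a.a.((0 + 0) | (0 | 0)))\{a} has moves ·
Coarsest stable partition (strong bisimilarity classes):
  B0 = {p0}
  B1 = {p1, q0}
p0 ∈ B0, q0 ∈ B1 → different blocks

NO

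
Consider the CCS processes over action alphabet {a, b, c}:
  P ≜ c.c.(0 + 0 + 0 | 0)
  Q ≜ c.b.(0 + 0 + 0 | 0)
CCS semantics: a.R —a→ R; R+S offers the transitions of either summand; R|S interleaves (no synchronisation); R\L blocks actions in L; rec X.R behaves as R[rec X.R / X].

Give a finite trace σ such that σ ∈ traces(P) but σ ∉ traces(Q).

LTS(P): 3 reachable states
  s0 = c.c.(0 + 0 + 0 | 0) has moves =c=> s1
  s1 = c.(0 + 0 + 0 | 0) has moves =c=> s2
  s2 = 0 + 0 + 0 | 0 has moves stopped
LTS(Q): 3 reachable states
  t0 = c.b.(0 + 0 + 0 | 0) has moves =c=> t1
  t1 = b.(0 + 0 + 0 | 0) has moves =b=> t2
  t2 = 0 + 0 + 0 | 0 has moves stopped
Run σ = ⟨cc⟩ on P: start {s0}
  step 1 (c): {s1}
  step 2 (c): {s2}
  ✓ P
Run σ = ⟨cc⟩ on Q: start {t0}
  step 1 (c): {t1}
  step 2 (c): ∅  — Q cannot continue

cc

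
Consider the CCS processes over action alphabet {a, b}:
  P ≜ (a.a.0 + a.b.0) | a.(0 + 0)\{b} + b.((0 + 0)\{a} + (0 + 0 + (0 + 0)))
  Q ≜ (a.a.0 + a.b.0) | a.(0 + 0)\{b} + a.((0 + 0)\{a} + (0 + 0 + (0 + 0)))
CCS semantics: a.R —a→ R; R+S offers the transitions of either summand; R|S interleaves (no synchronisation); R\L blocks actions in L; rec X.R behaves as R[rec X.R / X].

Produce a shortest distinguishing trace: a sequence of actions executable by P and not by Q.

b

LTS(P): 9 reachable states
  p0 = (a.a.0 + a.b.0) | a.(0 + 0)\{b} + b.((0 + 0)\{a} + (0 + 0 + (0 + 0))) has moves --a--▸ p1, --a--▸ p2, --a--▸ p3, --b--▸ p4
  p1 = (a.a.0 + a.b.0) | (0 + 0)\{b} has moves --a--▸ p5, --a--▸ p6
  p2 = a.0 | a.(0 + 0)\{b} has moves --a--▸ p5, --a--▸ p7
  p3 = b.0 | a.(0 + 0)\{b} has moves --a--▸ p6, --b--▸ p7
  p4 = (0 + 0)\{a} + (0 + 0 + (0 + 0)) has moves ·
  p5 = a.0 | (0 + 0)\{b} has moves --a--▸ p8
  p6 = b.0 | (0 + 0)\{b} has moves --b--▸ p8
  p7 = 0 | a.(0 + 0)\{b} has moves --a--▸ p8
  p8 = 0 | (0 + 0)\{b} has moves ·
LTS(Q): 9 reachable states
  q0 = (a.a.0 + a.b.0) | a.(0 + 0)\{b} + a.((0 + 0)\{a} + (0 + 0 + (0 + 0))) has moves --a--▸ q1, --a--▸ q2, --a--▸ q3, --a--▸ q4
  q1 = (0 + 0)\{a} + (0 + 0 + (0 + 0)) has moves ·
  q2 = (a.a.0 + a.b.0) | (0 + 0)\{b} has moves --a--▸ q5, --a--▸ q6
  q3 = a.0 | a.(0 + 0)\{b} has moves --a--▸ q5, --a--▸ q7
  q4 = b.0 | a.(0 + 0)\{b} has moves --a--▸ q6, --b--▸ q7
  q5 = a.0 | (0 + 0)\{b} has moves --a--▸ q8
  q6 = b.0 | (0 + 0)\{b} has moves --b--▸ q8
  q7 = 0 | a.(0 + 0)\{b} has moves --a--▸ q8
  q8 = 0 | (0 + 0)\{b} has moves ·
Run σ = ⟨b⟩ on P: start {p0}
  after b @ step 1: {p4}
  ✓ P
Run σ = ⟨b⟩ on Q: start {q0}
  after b @ step 1: ∅ (Q stuck)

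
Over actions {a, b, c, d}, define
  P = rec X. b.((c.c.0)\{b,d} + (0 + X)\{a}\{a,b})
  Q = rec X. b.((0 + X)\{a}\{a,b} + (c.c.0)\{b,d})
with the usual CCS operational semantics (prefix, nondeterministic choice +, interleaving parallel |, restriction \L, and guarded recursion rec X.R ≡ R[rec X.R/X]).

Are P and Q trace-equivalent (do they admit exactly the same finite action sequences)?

trace-equivalent

Reachable graph of P (4 states):
  m0 = rec X. b.((c.c.0)\{b,d} + (0 + X)\{a}\{a,b}) has moves --b--▸ m1
  m1 = (c.c.0)\{b,d} + (0 + (rec X. b.((c.c.0)\{b,d} + (0 + X)\{a}\{a,b})))\{a}\{a,b} has moves --c--▸ m2
  m2 = (c.0)\{b,d} has moves --c--▸ m3
  m3 = 0\{b,d} has moves ·
Reachable graph of Q (4 states):
  n0 = rec X. b.((0 + X)\{a}\{a,b} + (c.c.0)\{b,d}) has moves --b--▸ n1
  n1 = (0 + (rec X. b.((0 + X)\{a}\{a,b} + (c.c.0)\{b,d})))\{a}\{a,b} + (c.c.0)\{b,d} has moves --c--▸ n2
  n2 = (c.0)\{b,d} has moves --c--▸ n3
  n3 = 0\{b,d} has moves ·
Bisimilarity quotient blocks:
  B0 = {m0, n0}
  B1 = {m1, n1}
  B2 = {m2, n2}
  B3 = {m3, n3}
m0 ∈ B0, n0 ∈ B0 → same block
Bisimilar ⇒ trace-equivalent.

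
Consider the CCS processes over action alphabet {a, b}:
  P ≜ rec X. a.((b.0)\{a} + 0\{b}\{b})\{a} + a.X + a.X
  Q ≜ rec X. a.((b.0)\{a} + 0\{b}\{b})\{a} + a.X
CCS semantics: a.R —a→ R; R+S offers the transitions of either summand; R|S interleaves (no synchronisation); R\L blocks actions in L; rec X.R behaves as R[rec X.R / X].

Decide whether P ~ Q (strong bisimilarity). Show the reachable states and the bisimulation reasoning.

P ~ Q

Reachable graph of P (3 states):
  s0 = rec X. a.((b.0)\{a} + 0\{b}\{b})\{a} + a.X + a.X | =a=> s0, =a=> s1
  s1 = ((b.0)\{a} + 0\{b}\{b})\{a} | =b=> s2
  s2 = 0\{a}\{a} | stopped
Reachable graph of Q (3 states):
  t0 = rec X. a.((b.0)\{a} + 0\{b}\{b})\{a} + a.X | =a=> t0, =a=> t1
  t1 = ((b.0)\{a} + 0\{b}\{b})\{a} | =b=> t2
  t2 = 0\{a}\{a} | stopped
Bisimilarity quotient blocks:
  B0 = {s0, t0}
  B1 = {s1, t1}
  B2 = {s2, t2}
s0 ∈ B0, t0 ∈ B0 → same block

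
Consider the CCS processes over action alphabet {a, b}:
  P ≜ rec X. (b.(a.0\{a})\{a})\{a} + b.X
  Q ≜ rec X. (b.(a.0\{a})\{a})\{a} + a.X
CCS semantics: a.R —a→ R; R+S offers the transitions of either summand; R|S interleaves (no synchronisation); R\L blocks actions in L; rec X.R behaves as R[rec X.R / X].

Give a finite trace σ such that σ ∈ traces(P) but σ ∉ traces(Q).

P's transition system — 2 states:
  s0 = rec X. (b.(a.0\{a})\{a})\{a} + b.X | —b→ s0, —b→ s1
  s1 = (a.0\{a})\{a}\{a} | deadlocked
Q's transition system — 2 states:
  t0 = rec X. (b.(a.0\{a})\{a})\{a} + a.X | —a→ t0, —b→ t1
  t1 = (a.0\{a})\{a}\{a} | deadlocked
Trace ⟨bb⟩ through P, begin at {s0}:
  step 1 (b): {s0, s1}
  step 2 (b): {s0, s1}
  P completes σ.
Trace ⟨bb⟩ through Q, begin at {t0}:
  step 1 (b): {t1}
  step 2 (b): ∅  — Q cannot continue

bb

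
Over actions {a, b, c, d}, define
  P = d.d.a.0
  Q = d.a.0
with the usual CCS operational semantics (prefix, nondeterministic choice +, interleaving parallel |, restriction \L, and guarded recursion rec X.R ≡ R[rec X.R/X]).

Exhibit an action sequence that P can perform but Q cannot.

dd

P's transition system — 4 states:
  m0 = d.d.a.0 ⊢ ··d··> m1
  m1 = d.a.0 ⊢ ··d··> m2
  m2 = a.0 ⊢ ··a··> m3
  m3 = 0 ⊢ stopped
Q's transition system — 3 states:
  n0 = d.a.0 ⊢ ··d··> n1
  n1 = a.0 ⊢ ··a··> n2
  n2 = 0 ⊢ stopped
Run σ = ⟨dd⟩ on P: start {m0}
  [1] d ⇒ {m1}
  [2] d ⇒ {m2}
  ✓ P
Run σ = ⟨dd⟩ on Q: start {n0}
  [1] d ⇒ {n1}
  [2] d ⇒ no successor for Q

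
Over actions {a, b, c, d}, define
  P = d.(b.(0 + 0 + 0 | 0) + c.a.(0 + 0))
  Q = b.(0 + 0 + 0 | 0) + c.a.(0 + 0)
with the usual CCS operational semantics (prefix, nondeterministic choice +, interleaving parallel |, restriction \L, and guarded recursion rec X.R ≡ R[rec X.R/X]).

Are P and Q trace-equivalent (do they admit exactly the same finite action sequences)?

LTS(P): 5 reachable states
  p0 = d.(b.(0 + 0 + 0 | 0) + c.a.(0 + 0)) → —d→ p1
  p1 = b.(0 + 0 + 0 | 0) + c.a.(0 + 0) → —b→ p2, —c→ p3
  p2 = 0 + 0 + 0 | 0 → ∅
  p3 = a.(0 + 0) → —a→ p4
  p4 = 0 + 0 → ∅
LTS(Q): 4 reachable states
  q0 = b.(0 + 0 + 0 | 0) + c.a.(0 + 0) → —b→ q1, —c→ q2
  q1 = 0 + 0 + 0 | 0 → ∅
  q2 = a.(0 + 0) → —a→ q3
  q3 = 0 + 0 → ∅
Executing d from P (initial set {p0}):
  after d @ step 1: {p1}
  — P admits the full trace.
Executing d from Q (initial set {q0}):
  after d @ step 1: ∅ (Q stuck)

NO — witness ⟨d⟩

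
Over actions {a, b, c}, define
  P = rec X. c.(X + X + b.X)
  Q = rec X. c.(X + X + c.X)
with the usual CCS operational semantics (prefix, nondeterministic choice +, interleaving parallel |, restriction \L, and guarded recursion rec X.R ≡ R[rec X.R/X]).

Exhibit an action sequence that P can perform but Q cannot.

cb

P's transition system — 2 states:
  u0 = rec X. c.(X + X + b.X) ⊢ ··c··> u1
  u1 = (rec X. c.(X + X + b.X)) + (rec X. c.(X + X + b.X)) + b.(rec X. c.(X + X + b.X)) ⊢ ··b··> u0, ··c··> u1
Q's transition system — 2 states:
  v0 = rec X. c.(X + X + c.X) ⊢ ··c··> v1
  v1 = (rec X. c.(X + X + c.X)) + (rec X. c.(X + X + c.X)) + c.(rec X. c.(X + X + c.X)) ⊢ ··c··> v0, ··c··> v1
Trace ⟨cb⟩ through P, begin at {u0}:
  after c @ step 1: {u1}
  after b @ step 2: {u0}
  — P admits the full trace.
Trace ⟨cb⟩ through Q, begin at {v0}:
  after c @ step 1: {v1}
  after b @ step 2: ∅ (Q stuck)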